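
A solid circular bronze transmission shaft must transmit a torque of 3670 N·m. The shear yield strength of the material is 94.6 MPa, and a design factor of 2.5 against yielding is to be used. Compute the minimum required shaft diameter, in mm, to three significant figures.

Allowable shear stress τ_allow = 94.6/2.5 = 37.84 MPa.
For a solid shaft τ = 16T/(πd³), so d³ = 16T/(π τ_allow) = 16×3670000/(π×37.84) = 494000 mm³.
d = (494000)^(1/3) = 79.05 mm.

d = 79.0 mm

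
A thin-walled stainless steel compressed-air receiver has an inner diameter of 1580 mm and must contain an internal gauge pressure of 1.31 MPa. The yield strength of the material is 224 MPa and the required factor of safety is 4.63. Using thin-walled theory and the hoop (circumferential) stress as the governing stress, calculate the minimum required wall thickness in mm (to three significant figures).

σ_allow = 224/4.63 = 48.38 MPa.
Hoop stress σ_h = pD/(2t), so t = pD/(2σ_allow) = 1.31×1580/(2×48.38) = 21.39 mm.

t = 21.4 mm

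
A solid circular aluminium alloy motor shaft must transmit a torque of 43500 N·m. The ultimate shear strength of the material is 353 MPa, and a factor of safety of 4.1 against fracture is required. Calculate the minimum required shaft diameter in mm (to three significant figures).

d = 137 mm

Allowable shear stress τ_allow = 353/4.1 = 86.10 MPa.
For a solid shaft τ = 16T/(πd³), so d³ = 16T/(π τ_allow) = 16×4.3500×10^7/(π×86.10) = 2.573×10^6 mm³.
d = (2.573×10^6)^(1/3) = 137.0 mm.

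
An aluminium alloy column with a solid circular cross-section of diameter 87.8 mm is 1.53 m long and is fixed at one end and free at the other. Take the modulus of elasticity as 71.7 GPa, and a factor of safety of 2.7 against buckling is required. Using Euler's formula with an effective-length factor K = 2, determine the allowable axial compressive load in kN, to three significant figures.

P_allow = 81.7 kN

I = πd⁴/64 = π×87.8⁴/64 = 2.917×10^6 mm⁴.
Effective length L_e = KL = 2×1.53 m = 3060 mm.
Euler critical load P_cr = π²EI/L_e² = π²×71700×2.917×10^6/3060² = 220500 N.
P_allow = P_cr/n = 220500/2.7 = 81650 N.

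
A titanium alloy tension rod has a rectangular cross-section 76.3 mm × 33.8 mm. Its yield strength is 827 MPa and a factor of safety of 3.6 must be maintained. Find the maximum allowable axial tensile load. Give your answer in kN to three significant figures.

F_allow = 592 kN

σ_allow = 827/3.6 = 229.7 MPa.
A = 76.3×33.8 = 2579 mm².
F_allow = σ_allow × A = 229.7×2579 = 592400 N.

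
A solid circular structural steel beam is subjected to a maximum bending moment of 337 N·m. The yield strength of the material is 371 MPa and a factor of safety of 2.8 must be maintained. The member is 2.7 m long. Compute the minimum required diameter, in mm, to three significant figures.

σ_allow = 371/2.8 = 132.5 MPa.
For a solid circular section σ = 32M/(πd³), so d³ = 32M/(π σ_allow) = 32×337000/(π×132.5) = 25910 mm³.
d = 29.59 mm.

d = 29.6 mm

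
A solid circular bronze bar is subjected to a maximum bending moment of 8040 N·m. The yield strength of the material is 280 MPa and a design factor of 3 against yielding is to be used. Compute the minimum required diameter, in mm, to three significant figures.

σ_allow = 280/3 = 93.33 MPa.
For a solid circular section σ = 32M/(πd³), so d³ = 32M/(π σ_allow) = 32×8040000/(π×93.33) = 877400 mm³.
d = 95.74 mm.

d = 95.7 mm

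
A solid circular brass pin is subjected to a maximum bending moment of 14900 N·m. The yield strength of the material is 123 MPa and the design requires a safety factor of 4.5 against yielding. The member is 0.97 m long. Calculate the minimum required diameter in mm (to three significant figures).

σ_allow = 123/4.5 = 27.33 MPa.
For a solid circular section σ = 32M/(πd³), so d³ = 32M/(π σ_allow) = 32×1.4900×10^7/(π×27.33) = 5.553×10^6 mm³.
d = 177.1 mm.

d = 177 mm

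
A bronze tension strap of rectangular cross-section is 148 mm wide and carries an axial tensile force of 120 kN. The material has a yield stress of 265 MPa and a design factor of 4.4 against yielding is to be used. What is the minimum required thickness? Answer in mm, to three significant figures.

σ_allow = 265/4.4 = 60.23 MPa.
Required area A = F/σ_allow = 120000/60.23 = 1992 mm².
t = A/w = 1992/148 = 13.46 mm.

t = 13.5 mm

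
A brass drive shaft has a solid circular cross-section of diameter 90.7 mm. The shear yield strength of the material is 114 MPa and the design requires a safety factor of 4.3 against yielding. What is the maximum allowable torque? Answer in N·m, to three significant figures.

T_allow = 3880 N·m

τ_allow = 114/4.3 = 26.51 MPa.
For a solid shaft T_allow = τ_allow·πd³/16; πd³/16 = π×90.7³/16 = 146500 mm³.
T_allow = 26.51×146500 = 3.884×10^6 N·mm = 3884 N·m.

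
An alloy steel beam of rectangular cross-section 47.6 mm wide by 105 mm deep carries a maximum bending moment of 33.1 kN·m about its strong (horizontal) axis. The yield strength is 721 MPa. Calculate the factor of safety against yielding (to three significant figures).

n = 1.91

Section modulus S = bh²/6 = 47.6×105²/6 = 87460 mm³.
σ = M/S = 3.3100×10^7/87460 = 378.4 MPa.
n = 721/378.4 = 1.905.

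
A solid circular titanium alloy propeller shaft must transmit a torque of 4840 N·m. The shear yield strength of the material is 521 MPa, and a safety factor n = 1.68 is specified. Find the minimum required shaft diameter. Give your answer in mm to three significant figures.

d = 43.0 mm

Allowable shear stress τ_allow = 521/1.68 = 310.1 MPa.
For a solid shaft τ = 16T/(πd³), so d³ = 16T/(π τ_allow) = 16×4840000/(π×310.1) = 79490 mm³.
d = (79490)^(1/3) = 43.00 mm.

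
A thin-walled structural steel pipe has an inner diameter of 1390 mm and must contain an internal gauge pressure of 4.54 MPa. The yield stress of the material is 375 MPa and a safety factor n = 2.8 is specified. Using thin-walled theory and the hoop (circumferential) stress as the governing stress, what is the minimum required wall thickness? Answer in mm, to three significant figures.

σ_allow = 375/2.8 = 133.9 MPa.
Hoop stress σ_h = pD/(2t), so t = pD/(2σ_allow) = 4.54×1390/(2×133.9) = 23.56 mm.

t = 23.6 mm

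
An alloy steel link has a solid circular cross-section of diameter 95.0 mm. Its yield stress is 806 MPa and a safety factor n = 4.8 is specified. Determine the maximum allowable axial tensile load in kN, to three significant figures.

F_allow = 1190 kN

σ_allow = 806/4.8 = 167.9 MPa.
A = πd²/4 = π×95.0²/4 = 7088 mm².
F_allow = σ_allow × A = 167.9×7088 = 1.190×10^6 N.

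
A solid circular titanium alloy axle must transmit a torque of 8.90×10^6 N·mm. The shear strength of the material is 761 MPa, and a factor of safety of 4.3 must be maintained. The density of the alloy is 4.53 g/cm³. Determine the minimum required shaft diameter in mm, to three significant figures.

d = 63.5 mm

Allowable shear stress τ_allow = 761/4.3 = 177.0 MPa.
For a solid shaft τ = 16T/(πd³), so d³ = 16T/(π τ_allow) = 16×8900000/(π×177.0) = 256100 mm³.
d = (256100)^(1/3) = 63.51 mm.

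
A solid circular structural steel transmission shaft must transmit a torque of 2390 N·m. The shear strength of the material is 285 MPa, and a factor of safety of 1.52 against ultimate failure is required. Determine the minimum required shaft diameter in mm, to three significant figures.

d = 40.2 mm

Allowable shear stress τ_allow = 285/1.52 = 187.5 MPa.
For a solid shaft τ = 16T/(πd³), so d³ = 16T/(π τ_allow) = 16×2390000/(π×187.5) = 64920 mm³.
d = (64920)^(1/3) = 40.19 mm.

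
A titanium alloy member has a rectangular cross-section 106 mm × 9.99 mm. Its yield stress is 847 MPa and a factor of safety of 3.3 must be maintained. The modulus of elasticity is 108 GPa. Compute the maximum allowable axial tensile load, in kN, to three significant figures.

σ_allow = 847/3.3 = 256.7 MPa.
A = 106×9.99 = 1059 mm².
F_allow = σ_allow × A = 256.7×1059 = 271800 N.

F_allow = 272 kN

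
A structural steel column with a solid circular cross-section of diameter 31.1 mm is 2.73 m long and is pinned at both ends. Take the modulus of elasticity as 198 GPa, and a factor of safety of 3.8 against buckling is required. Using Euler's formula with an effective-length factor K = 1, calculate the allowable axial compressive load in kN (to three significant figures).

I = πd⁴/64 = π×31.1⁴/64 = 45920 mm⁴.
Effective length L_e = KL = 1×2.73 m = 2730 mm.
Euler critical load P_cr = π²EI/L_e² = π²×198000×45920/2730² = 12040 N.
P_allow = P_cr/n = 12040/3.8 = 3169 N.

P_allow = 3.17 kN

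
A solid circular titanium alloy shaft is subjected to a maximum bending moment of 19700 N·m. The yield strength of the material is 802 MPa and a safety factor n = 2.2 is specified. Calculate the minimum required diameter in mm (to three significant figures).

σ_allow = 802/2.2 = 364.5 MPa.
For a solid circular section σ = 32M/(πd³), so d³ = 32M/(π σ_allow) = 32×1.9700×10^7/(π×364.5) = 550400 mm³.
d = 81.95 mm.

d = 82.0 mm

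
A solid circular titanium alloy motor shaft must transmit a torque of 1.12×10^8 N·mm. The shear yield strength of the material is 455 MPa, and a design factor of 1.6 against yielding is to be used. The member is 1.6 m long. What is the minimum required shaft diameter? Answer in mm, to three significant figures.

Allowable shear stress τ_allow = 455/1.6 = 284.4 MPa.
For a solid shaft τ = 16T/(πd³), so d³ = 16T/(π τ_allow) = 16×1.1200×10^8/(π×284.4) = 2.006×10^6 mm³.
d = (2.006×10^6)^(1/3) = 126.1 mm.

d = 126 mm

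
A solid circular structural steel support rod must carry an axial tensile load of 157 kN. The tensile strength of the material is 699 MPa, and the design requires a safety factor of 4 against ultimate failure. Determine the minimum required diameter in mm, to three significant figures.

d = 33.8 mm

Allowable stress σ_allow = 699/4 = 174.8 MPa.
Required area A = F/σ_allow = 157000/174.8 = 898.4 mm².
A = πd²/4 → d = √(4A/π) = 33.82 mm.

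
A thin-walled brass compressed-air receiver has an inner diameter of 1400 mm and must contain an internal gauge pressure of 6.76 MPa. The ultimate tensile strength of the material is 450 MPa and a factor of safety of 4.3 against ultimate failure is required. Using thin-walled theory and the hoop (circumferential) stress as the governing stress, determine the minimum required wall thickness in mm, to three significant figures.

t = 45.2 mm

σ_allow = 450/4.3 = 104.7 MPa.
Hoop stress σ_h = pD/(2t), so t = pD/(2σ_allow) = 6.76×1400/(2×104.7) = 45.22 mm.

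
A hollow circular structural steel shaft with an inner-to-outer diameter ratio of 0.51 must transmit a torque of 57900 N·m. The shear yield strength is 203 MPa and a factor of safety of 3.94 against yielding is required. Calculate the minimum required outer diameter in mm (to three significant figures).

d_o = 183 mm

τ_allow = 203/3.94 = 51.52 MPa.
For a hollow shaft τ = 16T/[πd_o³(1−k⁴)] with k = 0.51, so 1−k⁴ = 0.9323.
d_o³ = 16T/[π τ_allow (1−k⁴)] = 16×5.7900×10^7/(π×51.52×0.9323) = 6.139×10^6 mm³.
d_o = 183.1 mm.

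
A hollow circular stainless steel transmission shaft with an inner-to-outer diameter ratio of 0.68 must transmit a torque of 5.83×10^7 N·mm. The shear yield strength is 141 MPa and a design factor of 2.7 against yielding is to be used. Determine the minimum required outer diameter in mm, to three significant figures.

τ_allow = 141/2.7 = 52.22 MPa.
For a hollow shaft τ = 16T/[πd_o³(1−k⁴)] with k = 0.68, so 1−k⁴ = 0.7862.
d_o³ = 16T/[π τ_allow (1−k⁴)] = 16×5.8300×10^7/(π×52.22×0.7862) = 7.232×10^6 mm³.
d_o = 193.4 mm.

d_o = 193 mm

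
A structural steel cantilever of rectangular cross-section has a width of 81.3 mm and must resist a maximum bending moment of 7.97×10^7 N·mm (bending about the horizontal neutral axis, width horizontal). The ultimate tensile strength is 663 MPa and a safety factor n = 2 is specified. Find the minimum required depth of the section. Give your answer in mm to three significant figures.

σ_allow = 663/2 = 331.5 MPa.
For a rectangular section σ = 6M/(bh²), so h² = 6M/(b σ_allow) = 6×7.9700×10^7/(81.3×331.5) = 17740 mm².
h = 133.2 mm.

h = 133 mm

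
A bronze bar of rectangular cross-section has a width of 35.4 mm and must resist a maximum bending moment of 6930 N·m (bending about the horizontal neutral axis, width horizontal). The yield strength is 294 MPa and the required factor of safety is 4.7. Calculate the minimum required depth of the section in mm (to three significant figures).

h = 137 mm

σ_allow = 294/4.7 = 62.55 MPa.
For a rectangular section σ = 6M/(bh²), so h² = 6M/(b σ_allow) = 6×6930000/(35.4×62.55) = 18780 mm².
h = 137.0 mm.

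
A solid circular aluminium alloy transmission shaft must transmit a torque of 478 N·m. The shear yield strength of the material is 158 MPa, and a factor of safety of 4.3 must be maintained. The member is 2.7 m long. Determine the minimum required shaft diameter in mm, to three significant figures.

d = 40.5 mm

Allowable shear stress τ_allow = 158/4.3 = 36.74 MPa.
For a solid shaft τ = 16T/(πd³), so d³ = 16T/(π τ_allow) = 16×478000/(π×36.74) = 66250 mm³.
d = (66250)^(1/3) = 40.46 mm.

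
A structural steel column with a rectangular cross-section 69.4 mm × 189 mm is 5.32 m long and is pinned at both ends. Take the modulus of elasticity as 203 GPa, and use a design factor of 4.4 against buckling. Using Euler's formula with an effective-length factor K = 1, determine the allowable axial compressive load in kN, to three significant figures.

P_allow = 84.7 kN

Buckling occurs about the weak axis: I_min = h·b³/12 = 189×69.4³/12 = 5.265×10^6 mm⁴ (b = 69.4 mm is the smaller dimension).
Effective length L_e = KL = 1×5.32 m = 5320 mm.
Euler critical load P_cr = π²EI/L_e² = π²×203000×5.265×10^6/5320² = 372700 N.
P_allow = P_cr/n = 372700/4.4 = 84700 N.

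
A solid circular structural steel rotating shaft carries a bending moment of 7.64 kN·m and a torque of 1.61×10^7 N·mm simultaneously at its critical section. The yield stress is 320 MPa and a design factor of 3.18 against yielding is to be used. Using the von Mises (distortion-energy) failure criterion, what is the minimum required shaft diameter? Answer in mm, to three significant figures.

σ_allow = σ_y/n = 320/3.18 = 100.6 MPa.
For a solid shaft σ_b = 32M/(πd³) and τ = 16T/(πd³), so the von Mises stress is σ' = (16/πd³)·√(4M²+3T²).
√(4M²+3T²) = √(4×(7.640×10^6)² + 3×(1.610×10^7)²) = 3.180×10^7 N·mm.
d³ = 16×3.180×10^7/(π×100.6) = 1.609×10^6 mm³.
d = 117.2 mm.

d = 117 mm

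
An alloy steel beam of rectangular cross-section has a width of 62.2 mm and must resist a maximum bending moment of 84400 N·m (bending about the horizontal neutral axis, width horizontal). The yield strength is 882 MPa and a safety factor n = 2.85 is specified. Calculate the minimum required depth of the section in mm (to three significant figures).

σ_allow = 882/2.85 = 309.5 MPa.
For a rectangular section σ = 6M/(bh²), so h² = 6M/(b σ_allow) = 6×8.4400×10^7/(62.2×309.5) = 26310 mm².
h = 162.2 mm.

h = 162 mm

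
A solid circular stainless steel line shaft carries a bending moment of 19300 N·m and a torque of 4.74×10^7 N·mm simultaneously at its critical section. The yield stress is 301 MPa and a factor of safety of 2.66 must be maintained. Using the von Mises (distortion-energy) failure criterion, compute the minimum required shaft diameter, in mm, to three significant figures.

σ_allow = σ_y/n = 301/2.66 = 113.2 MPa.
For a solid shaft σ_b = 32M/(πd³) and τ = 16T/(πd³), so the von Mises stress is σ' = (16/πd³)·√(4M²+3T²).
√(4M²+3T²) = √(4×(1.930×10^7)² + 3×(4.740×10^7)²) = 9.072×10^7 N·mm.
d³ = 16×9.072×10^7/(π×113.2) = 4.083×10^6 mm³.
d = 159.8 mm.

d = 160 mm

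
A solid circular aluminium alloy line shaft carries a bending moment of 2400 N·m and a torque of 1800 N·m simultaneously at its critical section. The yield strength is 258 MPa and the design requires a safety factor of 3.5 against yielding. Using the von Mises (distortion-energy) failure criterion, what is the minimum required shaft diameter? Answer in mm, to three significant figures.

σ_allow = σ_y/n = 258/3.5 = 73.71 MPa.
For a solid shaft σ_b = 32M/(πd³) and τ = 16T/(πd³), so the von Mises stress is σ' = (16/πd³)·√(4M²+3T²).
√(4M²+3T²) = √(4×(2.400×10^6)² + 3×(1.800×10^6)²) = 5.724×10^6 N·mm.
d³ = 16×5.724×10^6/(π×73.71) = 395400 mm³.
d = 73.40 mm.

d = 73.4 mm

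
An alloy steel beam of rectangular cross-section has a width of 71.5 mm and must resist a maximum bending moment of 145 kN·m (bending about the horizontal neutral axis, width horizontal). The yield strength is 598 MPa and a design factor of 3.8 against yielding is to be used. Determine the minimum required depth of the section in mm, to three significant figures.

σ_allow = 598/3.8 = 157.4 MPa.
For a rectangular section σ = 6M/(bh²), so h² = 6M/(b σ_allow) = 6×1.4500×10^8/(71.5×157.4) = 77320 mm².
h = 278.1 mm.

h = 278 mm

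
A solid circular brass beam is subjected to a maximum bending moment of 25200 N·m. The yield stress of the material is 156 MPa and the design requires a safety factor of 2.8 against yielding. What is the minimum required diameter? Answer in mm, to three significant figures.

d = 166 mm

σ_allow = 156/2.8 = 55.71 MPa.
For a solid circular section σ = 32M/(πd³), so d³ = 32M/(π σ_allow) = 32×2.5200×10^7/(π×55.71) = 4.607×10^6 mm³.
d = 166.4 mm.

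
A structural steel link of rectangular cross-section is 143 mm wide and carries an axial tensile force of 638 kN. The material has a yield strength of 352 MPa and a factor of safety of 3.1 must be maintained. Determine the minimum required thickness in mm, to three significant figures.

t = 39.3 mm

σ_allow = 352/3.1 = 113.5 MPa.
Required area A = F/σ_allow = 638000/113.5 = 5619 mm².
t = A/w = 5619/143 = 39.29 mm.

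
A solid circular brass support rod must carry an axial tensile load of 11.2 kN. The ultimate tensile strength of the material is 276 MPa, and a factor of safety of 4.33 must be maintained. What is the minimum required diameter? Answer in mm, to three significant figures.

Allowable stress σ_allow = 276/4.33 = 63.74 MPa.
Required area A = F/σ_allow = 11200/63.74 = 175.7 mm².
A = πd²/4 → d = √(4A/π) = 14.96 mm.

d = 15.0 mm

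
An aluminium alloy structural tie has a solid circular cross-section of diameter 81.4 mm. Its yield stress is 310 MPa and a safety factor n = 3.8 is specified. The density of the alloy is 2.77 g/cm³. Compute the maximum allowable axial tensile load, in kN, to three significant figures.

F_allow = 425 kN

σ_allow = 310/3.8 = 81.58 MPa.
A = πd²/4 = π×81.4²/4 = 5204 mm².
F_allow = σ_allow × A = 81.58×5204 = 424500 N.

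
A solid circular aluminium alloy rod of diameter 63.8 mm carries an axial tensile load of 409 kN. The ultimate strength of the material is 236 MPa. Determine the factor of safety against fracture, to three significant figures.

n = 1.84

A = πd²/4 = 3197 mm².
σ = F/A = 409000/3197 = 127.9 MPa.
n = 236/127.9 = 1.845.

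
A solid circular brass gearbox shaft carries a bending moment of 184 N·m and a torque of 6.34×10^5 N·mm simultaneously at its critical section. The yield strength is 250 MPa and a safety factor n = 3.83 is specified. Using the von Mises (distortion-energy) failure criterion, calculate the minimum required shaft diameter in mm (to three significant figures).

d = 44.9 mm

σ_allow = σ_y/n = 250/3.83 = 65.27 MPa.
For a solid shaft σ_b = 32M/(πd³) and τ = 16T/(πd³), so the von Mises stress is σ' = (16/πd³)·√(4M²+3T²).
√(4M²+3T²) = √(4×(184000)² + 3×(634000)²) = 1.158×10^6 N·mm.
d³ = 16×1.158×10^6/(π×65.27) = 90360 mm³.
d = 44.87 mm.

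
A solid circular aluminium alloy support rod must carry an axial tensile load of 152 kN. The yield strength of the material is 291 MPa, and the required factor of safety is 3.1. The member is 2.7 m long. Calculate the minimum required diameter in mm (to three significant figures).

d = 45.4 mm

Allowable stress σ_allow = 291/3.1 = 93.87 MPa.
Required area A = F/σ_allow = 152000/93.87 = 1619 mm².
A = πd²/4 → d = √(4A/π) = 45.41 mm.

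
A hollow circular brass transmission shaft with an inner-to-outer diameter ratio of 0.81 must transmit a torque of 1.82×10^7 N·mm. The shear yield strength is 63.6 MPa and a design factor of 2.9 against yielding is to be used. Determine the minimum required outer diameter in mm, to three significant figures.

d_o = 195 mm

τ_allow = 63.6/2.9 = 21.93 MPa.
For a hollow shaft τ = 16T/[πd_o³(1−k⁴)] with k = 0.81, so 1−k⁴ = 0.5695.
d_o³ = 16T/[π τ_allow (1−k⁴)] = 16×1.8200×10^7/(π×21.93×0.5695) = 7.421×10^6 mm³.
d_o = 195.1 mm.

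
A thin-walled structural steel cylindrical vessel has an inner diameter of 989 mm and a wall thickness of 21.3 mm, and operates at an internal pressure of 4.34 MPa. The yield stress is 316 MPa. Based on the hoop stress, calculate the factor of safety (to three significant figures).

σ_h = pD/(2t) = 4.34×989/(2×21.3) = 100.8 MPa.
n = 316/100.8 = 3.136.

n = 3.14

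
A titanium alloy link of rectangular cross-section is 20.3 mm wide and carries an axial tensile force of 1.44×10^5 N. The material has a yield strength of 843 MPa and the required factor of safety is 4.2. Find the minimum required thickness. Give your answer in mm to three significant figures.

t = 35.3 mm

σ_allow = 843/4.2 = 200.7 MPa.
Required area A = F/σ_allow = 144000/200.7 = 717.4 mm².
t = A/w = 717.4/20.3 = 35.34 mm.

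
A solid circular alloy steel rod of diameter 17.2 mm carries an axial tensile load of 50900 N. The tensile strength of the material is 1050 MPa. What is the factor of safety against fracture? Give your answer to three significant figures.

n = 4.79

A = πd²/4 = 232.4 mm².
σ = F/A = 50900/232.4 = 219.1 MPa.
n = 1050/219.1 = 4.793.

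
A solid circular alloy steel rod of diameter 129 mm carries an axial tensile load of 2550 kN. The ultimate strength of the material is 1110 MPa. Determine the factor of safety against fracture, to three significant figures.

A = πd²/4 = 13070 mm².
σ = F/A = 2550000/13070 = 195.1 MPa.
n = 1110/195.1 = 5.689.

n = 5.69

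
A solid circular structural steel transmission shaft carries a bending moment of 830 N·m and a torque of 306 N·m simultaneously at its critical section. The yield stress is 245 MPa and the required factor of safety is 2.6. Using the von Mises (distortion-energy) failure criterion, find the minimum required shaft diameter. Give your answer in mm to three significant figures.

d = 45.5 mm

σ_allow = σ_y/n = 245/2.6 = 94.23 MPa.
For a solid shaft σ_b = 32M/(πd³) and τ = 16T/(πd³), so the von Mises stress is σ' = (16/πd³)·√(4M²+3T²).
√(4M²+3T²) = √(4×(830000)² + 3×(306000)²) = 1.743×10^6 N·mm.
d³ = 16×1.743×10^6/(π×94.23) = 94180 mm³.
d = 45.50 mm.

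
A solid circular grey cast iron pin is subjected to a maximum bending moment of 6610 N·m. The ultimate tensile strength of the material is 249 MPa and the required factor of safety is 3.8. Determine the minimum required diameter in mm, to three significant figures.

σ_allow = 249/3.8 = 65.53 MPa.
For a solid circular section σ = 32M/(πd³), so d³ = 32M/(π σ_allow) = 32×6610000/(π×65.53) = 1.028×10^6 mm³.
d = 100.9 mm.

d = 101 mm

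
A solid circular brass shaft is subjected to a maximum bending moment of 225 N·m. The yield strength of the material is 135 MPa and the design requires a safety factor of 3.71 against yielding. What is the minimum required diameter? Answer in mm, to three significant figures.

σ_allow = 135/3.71 = 36.39 MPa.
For a solid circular section σ = 32M/(πd³), so d³ = 32M/(π σ_allow) = 32×225000/(π×36.39) = 62980 mm³.
d = 39.79 mm.

d = 39.8 mm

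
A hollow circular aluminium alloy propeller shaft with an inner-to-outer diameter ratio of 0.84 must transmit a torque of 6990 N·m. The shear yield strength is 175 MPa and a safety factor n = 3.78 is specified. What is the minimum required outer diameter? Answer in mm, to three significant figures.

τ_allow = 175/3.78 = 46.30 MPa.
For a hollow shaft τ = 16T/[πd_o³(1−k⁴)] with k = 0.84, so 1−k⁴ = 0.5021.
d_o³ = 16T/[π τ_allow (1−k⁴)] = 16×6990000/(π×46.30×0.5021) = 1.531×10^6 mm³.
d_o = 115.3 mm.

d_o = 115 mm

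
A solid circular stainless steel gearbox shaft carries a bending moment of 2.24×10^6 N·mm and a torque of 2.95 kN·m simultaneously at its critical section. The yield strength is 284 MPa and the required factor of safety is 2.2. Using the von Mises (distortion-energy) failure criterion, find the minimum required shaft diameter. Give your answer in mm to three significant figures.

d = 64.5 mm

σ_allow = σ_y/n = 284/2.2 = 129.1 MPa.
For a solid shaft σ_b = 32M/(πd³) and τ = 16T/(πd³), so the von Mises stress is σ' = (16/πd³)·√(4M²+3T²).
√(4M²+3T²) = √(4×(2.240×10^6)² + 3×(2.950×10^6)²) = 6.795×10^6 N·mm.
d³ = 16×6.795×10^6/(π×129.1) = 268100 mm³.
d = 64.48 mm.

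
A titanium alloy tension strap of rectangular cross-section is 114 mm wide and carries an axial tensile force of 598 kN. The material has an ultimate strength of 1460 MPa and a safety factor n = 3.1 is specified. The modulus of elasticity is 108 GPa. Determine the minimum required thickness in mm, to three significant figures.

t = 11.1 mm

σ_allow = 1460/3.1 = 471.0 MPa.
Required area A = F/σ_allow = 598000/471.0 = 1270 mm².
t = A/w = 1270/114 = 11.14 mm.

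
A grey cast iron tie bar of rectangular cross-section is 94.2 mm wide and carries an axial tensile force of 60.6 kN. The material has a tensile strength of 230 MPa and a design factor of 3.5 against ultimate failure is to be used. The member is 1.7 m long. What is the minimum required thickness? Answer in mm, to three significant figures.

t = 9.79 mm

σ_allow = 230/3.5 = 65.71 MPa.
Required area A = F/σ_allow = 60600/65.71 = 922.2 mm².
t = A/w = 922.2/94.2 = 9.790 mm.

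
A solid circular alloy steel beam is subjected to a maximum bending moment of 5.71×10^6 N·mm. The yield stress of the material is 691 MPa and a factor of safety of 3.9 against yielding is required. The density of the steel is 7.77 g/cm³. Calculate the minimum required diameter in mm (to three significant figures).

σ_allow = 691/3.9 = 177.2 MPa.
For a solid circular section σ = 32M/(πd³), so d³ = 32M/(π σ_allow) = 32×5710000/(π×177.2) = 328300 mm³.
d = 68.98 mm.

d = 69.0 mm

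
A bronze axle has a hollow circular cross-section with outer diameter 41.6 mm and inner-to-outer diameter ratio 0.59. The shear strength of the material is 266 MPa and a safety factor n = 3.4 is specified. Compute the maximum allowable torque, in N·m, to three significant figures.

τ_allow = 266/3.4 = 78.24 MPa.
For a hollow shaft T_allow = τ_allow·πd_o³(1−k⁴)/16 with 1−k⁴ = 0.8788, so πd_o³(1−k⁴)/16 = 12420 mm³.
T_allow = 78.24×12420 = 971900 N·mm = 971.9 N·m.

T_allow = 972 N·m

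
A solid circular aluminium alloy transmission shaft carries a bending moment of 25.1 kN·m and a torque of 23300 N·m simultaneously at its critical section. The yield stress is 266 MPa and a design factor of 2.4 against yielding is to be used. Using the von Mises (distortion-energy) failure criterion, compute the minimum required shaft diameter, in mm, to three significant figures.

σ_allow = σ_y/n = 266/2.4 = 110.8 MPa.
For a solid shaft σ_b = 32M/(πd³) and τ = 16T/(πd³), so the von Mises stress is σ' = (16/πd³)·√(4M²+3T²).
√(4M²+3T²) = √(4×(2.510×10^7)² + 3×(2.330×10^7)²) = 6.441×10^7 N·mm.
d³ = 16×6.441×10^7/(π×110.8) = 2.960×10^6 mm³.
d = 143.6 mm.

d = 144 mm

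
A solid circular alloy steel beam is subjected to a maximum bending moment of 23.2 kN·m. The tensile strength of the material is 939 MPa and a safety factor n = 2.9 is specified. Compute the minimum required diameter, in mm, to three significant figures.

d = 90.0 mm

σ_allow = 939/2.9 = 323.8 MPa.
For a solid circular section σ = 32M/(πd³), so d³ = 32M/(π σ_allow) = 32×2.3200×10^7/(π×323.8) = 729800 mm³.
d = 90.03 mm.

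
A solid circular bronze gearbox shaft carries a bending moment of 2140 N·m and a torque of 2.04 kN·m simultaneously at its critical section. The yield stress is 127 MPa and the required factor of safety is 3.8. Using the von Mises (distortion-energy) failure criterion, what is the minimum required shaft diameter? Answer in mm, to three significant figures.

σ_allow = σ_y/n = 127/3.8 = 33.42 MPa.
For a solid shaft σ_b = 32M/(πd³) and τ = 16T/(πd³), so the von Mises stress is σ' = (16/πd³)·√(4M²+3T²).
√(4M²+3T²) = √(4×(2.140×10^6)² + 3×(2.040×10^6)²) = 5.550×10^6 N·mm.
d³ = 16×5.550×10^6/(π×33.42) = 845800 mm³.
d = 94.57 mm.

d = 94.6 mm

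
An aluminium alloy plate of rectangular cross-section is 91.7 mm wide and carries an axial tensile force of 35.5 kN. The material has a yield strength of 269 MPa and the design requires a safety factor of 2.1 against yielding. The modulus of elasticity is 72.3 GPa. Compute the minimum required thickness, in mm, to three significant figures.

σ_allow = 269/2.1 = 128.1 MPa.
Required area A = F/σ_allow = 35500/128.1 = 277.1 mm².
t = A/w = 277.1/91.7 = 3.022 mm.

t = 3.02 mm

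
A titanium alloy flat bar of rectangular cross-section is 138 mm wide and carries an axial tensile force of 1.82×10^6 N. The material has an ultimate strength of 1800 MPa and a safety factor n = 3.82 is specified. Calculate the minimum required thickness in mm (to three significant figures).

t = 28.0 mm

σ_allow = 1800/3.82 = 471.2 MPa.
Required area A = F/σ_allow = 1820000/471.2 = 3862 mm².
t = A/w = 3862/138 = 27.99 mm.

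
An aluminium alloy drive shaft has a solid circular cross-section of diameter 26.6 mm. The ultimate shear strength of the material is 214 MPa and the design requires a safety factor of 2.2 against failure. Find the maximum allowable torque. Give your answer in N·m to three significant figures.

τ_allow = 214/2.2 = 97.27 MPa.
For a solid shaft T_allow = τ_allow·πd³/16; πd³/16 = π×26.6³/16 = 3696 mm³.
T_allow = 97.27×3696 = 359500 N·mm = 359.5 N·m.

T_allow = 359 N·m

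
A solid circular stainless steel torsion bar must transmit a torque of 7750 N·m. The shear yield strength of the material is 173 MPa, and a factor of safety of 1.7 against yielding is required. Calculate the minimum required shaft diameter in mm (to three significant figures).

d = 72.9 mm

Allowable shear stress τ_allow = 173/1.7 = 101.8 MPa.
For a solid shaft τ = 16T/(πd³), so d³ = 16T/(π τ_allow) = 16×7750000/(π×101.8) = 387900 mm³.
d = (387900)^(1/3) = 72.93 mm.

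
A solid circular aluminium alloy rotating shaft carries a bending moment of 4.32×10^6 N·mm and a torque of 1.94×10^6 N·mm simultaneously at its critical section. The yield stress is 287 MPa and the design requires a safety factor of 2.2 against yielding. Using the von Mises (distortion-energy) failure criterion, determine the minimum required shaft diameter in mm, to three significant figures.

d = 71.3 mm

σ_allow = σ_y/n = 287/2.2 = 130.5 MPa.
For a solid shaft σ_b = 32M/(πd³) and τ = 16T/(πd³), so the von Mises stress is σ' = (16/πd³)·√(4M²+3T²).
√(4M²+3T²) = √(4×(4.320×10^6)² + 3×(1.940×10^6)²) = 9.270×10^6 N·mm.
d³ = 16×9.270×10^6/(π×130.5) = 361900 mm³.
d = 71.26 mm.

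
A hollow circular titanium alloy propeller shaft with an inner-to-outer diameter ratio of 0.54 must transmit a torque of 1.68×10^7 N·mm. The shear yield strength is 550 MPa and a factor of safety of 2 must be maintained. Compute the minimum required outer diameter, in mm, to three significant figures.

τ_allow = 550/2 = 275.0 MPa.
For a hollow shaft τ = 16T/[πd_o³(1−k⁴)] with k = 0.54, so 1−k⁴ = 0.9150.
d_o³ = 16T/[π τ_allow (1−k⁴)] = 16×1.6800×10^7/(π×275.0×0.9150) = 340000 mm³.
d_o = 69.80 mm.

d_o = 69.8 mm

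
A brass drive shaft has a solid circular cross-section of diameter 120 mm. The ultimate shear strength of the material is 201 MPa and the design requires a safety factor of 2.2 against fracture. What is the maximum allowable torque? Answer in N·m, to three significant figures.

T_allow = 31000 N·m

τ_allow = 201/2.2 = 91.36 MPa.
For a solid shaft T_allow = τ_allow·πd³/16; πd³/16 = π×120³/16 = 339300 mm³.
T_allow = 91.36×339300 = 3.100×10^7 N·mm = 31000 N·m.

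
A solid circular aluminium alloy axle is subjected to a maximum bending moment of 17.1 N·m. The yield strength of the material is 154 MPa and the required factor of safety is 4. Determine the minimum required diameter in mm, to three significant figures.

σ_allow = 154/4 = 38.50 MPa.
For a solid circular section σ = 32M/(πd³), so d³ = 32M/(π σ_allow) = 32×17100/(π×38.50) = 4524 mm³.
d = 16.54 mm.

d = 16.5 mm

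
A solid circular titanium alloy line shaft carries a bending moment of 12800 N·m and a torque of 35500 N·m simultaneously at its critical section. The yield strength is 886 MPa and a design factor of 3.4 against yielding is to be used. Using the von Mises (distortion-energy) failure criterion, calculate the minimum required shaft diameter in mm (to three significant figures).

σ_allow = σ_y/n = 886/3.4 = 260.6 MPa.
For a solid shaft σ_b = 32M/(πd³) and τ = 16T/(πd³), so the von Mises stress is σ' = (16/πd³)·√(4M²+3T²).
√(4M²+3T²) = √(4×(1.280×10^7)² + 3×(3.550×10^7)²) = 6.660×10^7 N·mm.
d³ = 16×6.660×10^7/(π×260.6) = 1.302×10^6 mm³.
d = 109.2 mm.

d = 109 mm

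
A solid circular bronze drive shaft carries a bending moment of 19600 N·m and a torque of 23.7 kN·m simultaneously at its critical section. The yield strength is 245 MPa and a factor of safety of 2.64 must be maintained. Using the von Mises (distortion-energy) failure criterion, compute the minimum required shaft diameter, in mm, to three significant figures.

d = 146 mm

σ_allow = σ_y/n = 245/2.64 = 92.80 MPa.
For a solid shaft σ_b = 32M/(πd³) and τ = 16T/(πd³), so the von Mises stress is σ' = (16/πd³)·√(4M²+3T²).
√(4M²+3T²) = √(4×(1.960×10^7)² + 3×(2.370×10^7)²) = 5.676×10^7 N·mm.
d³ = 16×5.676×10^7/(π×92.80) = 3.115×10^6 mm³.
d = 146.0 mm.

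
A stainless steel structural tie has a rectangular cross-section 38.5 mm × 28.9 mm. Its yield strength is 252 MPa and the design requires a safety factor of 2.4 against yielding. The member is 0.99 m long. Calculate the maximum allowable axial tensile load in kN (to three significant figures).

F_allow = 117 kN

σ_allow = 252/2.4 = 105.0 MPa.
A = 38.5×28.9 = 1113 mm².
F_allow = σ_allow × A = 105.0×1113 = 116800 N.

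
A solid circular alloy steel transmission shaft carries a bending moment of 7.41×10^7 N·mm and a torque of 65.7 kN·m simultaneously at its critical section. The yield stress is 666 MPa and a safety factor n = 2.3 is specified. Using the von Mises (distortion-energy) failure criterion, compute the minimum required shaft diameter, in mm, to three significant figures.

σ_allow = σ_y/n = 666/2.3 = 289.6 MPa.
For a solid shaft σ_b = 32M/(πd³) and τ = 16T/(πd³), so the von Mises stress is σ' = (16/πd³)·√(4M²+3T²).
√(4M²+3T²) = √(4×(7.410×10^7)² + 3×(6.570×10^7)²) = 1.868×10^8 N·mm.
d³ = 16×1.868×10^8/(π×289.6) = 3.286×10^6 mm³.
d = 148.7 mm.

d = 149 mm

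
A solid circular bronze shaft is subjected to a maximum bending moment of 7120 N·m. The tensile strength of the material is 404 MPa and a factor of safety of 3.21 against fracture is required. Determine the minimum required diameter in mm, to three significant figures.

σ_allow = 404/3.21 = 125.9 MPa.
For a solid circular section σ = 32M/(πd³), so d³ = 32M/(π σ_allow) = 32×7120000/(π×125.9) = 576200 mm³.
d = 83.21 mm.

d = 83.2 mm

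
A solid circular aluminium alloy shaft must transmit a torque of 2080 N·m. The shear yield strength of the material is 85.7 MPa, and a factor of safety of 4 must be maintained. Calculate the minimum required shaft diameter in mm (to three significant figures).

Allowable shear stress τ_allow = 85.7/4 = 21.43 MPa.
For a solid shaft τ = 16T/(πd³), so d³ = 16T/(π τ_allow) = 16×2080000/(π×21.43) = 494400 mm³.
d = (494400)^(1/3) = 79.07 mm.

d = 79.1 mm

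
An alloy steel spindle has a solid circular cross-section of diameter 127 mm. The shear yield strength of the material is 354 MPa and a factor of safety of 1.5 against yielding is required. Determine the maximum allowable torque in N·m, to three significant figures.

τ_allow = 354/1.5 = 236.0 MPa.
For a solid shaft T_allow = τ_allow·πd³/16; πd³/16 = π×127³/16 = 402200 mm³.
T_allow = 236.0×402200 = 9.492×10^7 N·mm = 94920 N·m.

T_allow = 94900 N·m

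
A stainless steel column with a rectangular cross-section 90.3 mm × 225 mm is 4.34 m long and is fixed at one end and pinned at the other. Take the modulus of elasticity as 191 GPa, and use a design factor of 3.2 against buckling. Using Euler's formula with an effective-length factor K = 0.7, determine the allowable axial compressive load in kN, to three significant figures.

P_allow = 881 kN

Buckling occurs about the weak axis: I_min = h·b³/12 = 225×90.3³/12 = 1.381×10^7 mm⁴ (b = 90.3 mm is the smaller dimension).
Effective length L_e = KL = 0.7×4.34 m = 3038 mm.
Euler critical load P_cr = π²EI/L_e² = π²×191000×1.381×10^7/3038² = 2.820×10^6 N.
P_allow = P_cr/n = 2.820×10^6/3.2 = 881200 N.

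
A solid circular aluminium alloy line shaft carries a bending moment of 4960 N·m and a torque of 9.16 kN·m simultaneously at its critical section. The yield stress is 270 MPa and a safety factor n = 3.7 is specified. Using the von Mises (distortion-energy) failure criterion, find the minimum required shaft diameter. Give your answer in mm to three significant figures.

d = 109 mm

σ_allow = σ_y/n = 270/3.7 = 72.97 MPa.
For a solid shaft σ_b = 32M/(πd³) and τ = 16T/(πd³), so the von Mises stress is σ' = (16/πd³)·√(4M²+3T²).
√(4M²+3T²) = √(4×(4.960×10^6)² + 3×(9.160×10^6)²) = 1.871×10^7 N·mm.
d³ = 16×1.871×10^7/(π×72.97) = 1.306×10^6 mm³.
d = 109.3 mm.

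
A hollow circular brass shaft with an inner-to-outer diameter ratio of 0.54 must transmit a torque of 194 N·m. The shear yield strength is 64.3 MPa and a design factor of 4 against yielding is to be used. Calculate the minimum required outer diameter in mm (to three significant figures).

d_o = 40.7 mm

τ_allow = 64.3/4 = 16.07 MPa.
For a hollow shaft τ = 16T/[πd_o³(1−k⁴)] with k = 0.54, so 1−k⁴ = 0.9150.
d_o³ = 16T/[π τ_allow (1−k⁴)] = 16×194000/(π×16.07×0.9150) = 67180 mm³.
d_o = 40.65 mm.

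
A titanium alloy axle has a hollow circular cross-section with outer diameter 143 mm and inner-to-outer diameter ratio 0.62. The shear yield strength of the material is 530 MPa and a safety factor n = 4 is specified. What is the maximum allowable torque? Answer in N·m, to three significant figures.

τ_allow = 530/4 = 132.5 MPa.
For a hollow shaft T_allow = τ_allow·πd_o³(1−k⁴)/16 with 1−k⁴ = 0.8522, so πd_o³(1−k⁴)/16 = 489300 mm³.
T_allow = 132.5×489300 = 6.484×10^7 N·mm = 64840 N·m.

T_allow = 64800 N·m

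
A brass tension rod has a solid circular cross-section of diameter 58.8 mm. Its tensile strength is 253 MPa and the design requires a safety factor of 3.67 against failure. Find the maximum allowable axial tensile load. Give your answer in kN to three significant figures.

σ_allow = 253/3.67 = 68.94 MPa.
A = πd²/4 = π×58.8²/4 = 2715 mm².
F_allow = σ_allow × A = 68.94×2715 = 187200 N.

F_allow = 187 kN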